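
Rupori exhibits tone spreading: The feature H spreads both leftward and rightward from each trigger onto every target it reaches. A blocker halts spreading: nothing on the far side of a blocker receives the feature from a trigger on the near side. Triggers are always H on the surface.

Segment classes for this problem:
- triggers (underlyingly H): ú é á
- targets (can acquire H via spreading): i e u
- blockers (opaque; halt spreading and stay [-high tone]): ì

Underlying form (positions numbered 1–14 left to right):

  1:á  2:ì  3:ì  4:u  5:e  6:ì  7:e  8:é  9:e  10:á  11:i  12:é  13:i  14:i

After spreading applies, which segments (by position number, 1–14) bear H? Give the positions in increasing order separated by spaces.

From /á/ at 1 rightward: 2 /ì/ blocks.
From /á/ at 1 leftward: word edge.
From /é/ at 8 rightward: 9 /e/ → H; 10 /á/ is itself a trigger — this domain ends here.
From /é/ at 8 leftward: 7 /e/ → H; 6 /ì/ blocks.
From /á/ at 10 rightward: 11 /i/ → H; 12 /é/ is itself a trigger — this domain ends here.
From /á/ at 10 leftward: 9 /e/ → H; 8 /é/ is itself a trigger — this domain ends here.
From /é/ at 12 rightward: 13 /i/ → H; 14 /i/ → H; word edge.
From /é/ at 12 leftward: 11 /i/ → H; 10 /á/ is itself a trigger — this domain ends here.
Targets with no active source: positions 4 5 stay [-high tone].

1 7 8 9 10 11 12 13 14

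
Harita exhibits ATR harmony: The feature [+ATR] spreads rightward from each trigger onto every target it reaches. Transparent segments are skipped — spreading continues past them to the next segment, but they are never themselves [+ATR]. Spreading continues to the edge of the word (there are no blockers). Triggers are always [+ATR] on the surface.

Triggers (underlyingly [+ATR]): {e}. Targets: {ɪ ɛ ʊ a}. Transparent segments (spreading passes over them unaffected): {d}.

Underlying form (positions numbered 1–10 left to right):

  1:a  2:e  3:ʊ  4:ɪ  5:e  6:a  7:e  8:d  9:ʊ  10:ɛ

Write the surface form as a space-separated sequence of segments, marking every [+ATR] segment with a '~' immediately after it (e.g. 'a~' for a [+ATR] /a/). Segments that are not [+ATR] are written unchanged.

From /e/ at 2 rightward: 3 /ʊ/ → [+ATR]; 4 /ɪ/ → [+ATR]; 5 /e/ is itself a trigger — this domain ends here.
From /e/ at 5 rightward: 6 /a/ → [+ATR]; 7 /e/ is itself a trigger — this domain ends here.
From /e/ at 7 rightward: 8 /d/ transparent; 9 /ʊ/ → [+ATR]; 10 /ɛ/ → [+ATR]; word edge.
Target with no active source: position 1 stays [-ATR].
[+ATR] positions on the surface: 2 3 4 5 6 7 9 10.

a e~ ʊ~ ɪ~ e~ a~ e~ d ʊ~ ɛ~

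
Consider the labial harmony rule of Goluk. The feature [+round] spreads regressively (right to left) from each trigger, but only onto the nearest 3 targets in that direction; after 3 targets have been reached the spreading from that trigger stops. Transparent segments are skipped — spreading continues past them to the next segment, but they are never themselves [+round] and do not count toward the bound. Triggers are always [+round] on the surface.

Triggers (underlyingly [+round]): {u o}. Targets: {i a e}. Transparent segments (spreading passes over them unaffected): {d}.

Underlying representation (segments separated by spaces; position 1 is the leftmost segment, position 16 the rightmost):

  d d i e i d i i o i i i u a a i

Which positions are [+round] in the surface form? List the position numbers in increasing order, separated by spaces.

From /o/ at 9 leftward: 8 /i/ → [+round]; 7 /i/ → [+round]; 6 /d/ transparent; 5 /i/ → [+round]; bound reached.
From /u/ at 13 leftward: 12 /i/ → [+round]; 11 /i/ → [+round]; 10 /i/ → [+round]; bound reached.
Targets with no active source: positions 3 4 14 15 16 stay [-round].

5 7 8 9 10 11 12 13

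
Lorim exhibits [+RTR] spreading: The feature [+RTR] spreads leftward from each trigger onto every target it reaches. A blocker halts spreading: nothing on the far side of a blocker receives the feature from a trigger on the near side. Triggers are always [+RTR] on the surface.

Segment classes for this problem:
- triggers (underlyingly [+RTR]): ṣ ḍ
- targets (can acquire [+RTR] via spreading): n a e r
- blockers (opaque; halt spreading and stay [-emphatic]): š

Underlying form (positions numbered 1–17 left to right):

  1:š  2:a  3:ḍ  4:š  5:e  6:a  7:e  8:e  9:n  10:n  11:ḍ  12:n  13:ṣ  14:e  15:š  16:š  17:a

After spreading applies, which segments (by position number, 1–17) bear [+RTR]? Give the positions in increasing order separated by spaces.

2 3 5 6 7 8 9 10 11 12 13

From /ḍ/ at 3 leftward: 2 /a/ → [+RTR]; 1 /š/ blocks.
From /ḍ/ at 11 leftward: 10 /n/ → [+RTR]; 9 /n/ → [+RTR]; 8 /e/ → [+RTR]; 7 /e/ → [+RTR]; 6 /a/ → [+RTR]; 5 /e/ → [+RTR]; 4 /š/ blocks.
From /ṣ/ at 13 leftward: 12 /n/ → [+RTR]; 11 /ḍ/ is itself a trigger — this domain ends here.
Targets with no active source: positions 14 17 stay [-emphatic].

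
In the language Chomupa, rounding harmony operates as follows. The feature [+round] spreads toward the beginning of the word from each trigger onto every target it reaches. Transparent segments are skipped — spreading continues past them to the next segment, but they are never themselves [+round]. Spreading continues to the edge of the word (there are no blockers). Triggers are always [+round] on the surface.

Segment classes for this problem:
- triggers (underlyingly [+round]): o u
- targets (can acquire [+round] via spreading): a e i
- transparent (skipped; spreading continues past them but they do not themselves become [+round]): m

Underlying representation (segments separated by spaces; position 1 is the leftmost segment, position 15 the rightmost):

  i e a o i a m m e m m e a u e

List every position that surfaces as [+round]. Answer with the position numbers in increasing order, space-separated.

From /o/ at 4 leftward: 3 /a/ → [+round]; 2 /e/ → [+round]; 1 /i/ → [+round]; word edge.
From /u/ at 14 leftward: 13 /a/ → [+round]; 12 /e/ → [+round]; 11 /m/ transparent; 10 /m/ transparent; 9 /e/ → [+round]; 8 /m/ transparent; 7 /m/ transparent; 6 /a/ → [+round]; 5 /i/ → [+round]; 4 /o/ is itself a trigger — this domain ends here.
Target with no active source: position 15 stays [-round].

1 2 3 4 5 6 9 12 13 14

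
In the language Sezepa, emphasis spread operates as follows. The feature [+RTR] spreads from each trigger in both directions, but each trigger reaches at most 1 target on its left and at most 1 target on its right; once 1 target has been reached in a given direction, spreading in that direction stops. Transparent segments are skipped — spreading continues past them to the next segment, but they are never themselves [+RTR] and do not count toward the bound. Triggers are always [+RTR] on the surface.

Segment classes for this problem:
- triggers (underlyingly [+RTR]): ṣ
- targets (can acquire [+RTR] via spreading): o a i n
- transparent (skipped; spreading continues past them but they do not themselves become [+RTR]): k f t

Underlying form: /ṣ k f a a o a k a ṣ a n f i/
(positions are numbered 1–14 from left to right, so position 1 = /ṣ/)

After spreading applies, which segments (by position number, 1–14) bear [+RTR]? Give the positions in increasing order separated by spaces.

From /ṣ/ at 1 rightward: 2 /k/ transparent; 3 /f/ transparent; 4 /a/ → [+RTR]; bound reached.
From /ṣ/ at 1 leftward: word edge.
From /ṣ/ at 10 rightward: 11 /a/ → [+RTR]; bound reached.
From /ṣ/ at 10 leftward: 9 /a/ → [+RTR]; bound reached.
Targets with no active source: positions 5 6 7 12 14 stay [-emphatic].

1 4 9 10 11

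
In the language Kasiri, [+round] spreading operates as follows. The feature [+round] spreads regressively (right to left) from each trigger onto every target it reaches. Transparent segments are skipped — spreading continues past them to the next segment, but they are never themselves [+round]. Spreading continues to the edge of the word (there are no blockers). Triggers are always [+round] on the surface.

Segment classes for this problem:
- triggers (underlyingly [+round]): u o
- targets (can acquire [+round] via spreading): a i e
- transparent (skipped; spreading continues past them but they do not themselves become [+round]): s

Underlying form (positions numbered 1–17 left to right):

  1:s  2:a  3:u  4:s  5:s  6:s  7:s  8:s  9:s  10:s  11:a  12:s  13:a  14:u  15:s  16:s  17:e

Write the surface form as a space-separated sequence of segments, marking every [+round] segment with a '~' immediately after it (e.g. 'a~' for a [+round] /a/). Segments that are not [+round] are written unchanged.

From /u/ at 3 leftward: 2 /a/ → [+round]; 1 /s/ transparent; word edge.
From /u/ at 14 leftward: 13 /a/ → [+round]; 12 /s/ transparent; 11 /a/ → [+round]; 10 /s/ transparent; 9 /s/ transparent; 8 /s/ transparent; 7 /s/ transparent; 6 /s/ transparent; 5 /s/ transparent; 4 /s/ transparent; 3 /u/ is itself a trigger — this domain ends here.
Target with no active source: position 17 stays [-round].
[+round] positions on the surface: 2 3 11 13 14.

s a~ u~ s s s s s s s a~ s a~ u~ s s e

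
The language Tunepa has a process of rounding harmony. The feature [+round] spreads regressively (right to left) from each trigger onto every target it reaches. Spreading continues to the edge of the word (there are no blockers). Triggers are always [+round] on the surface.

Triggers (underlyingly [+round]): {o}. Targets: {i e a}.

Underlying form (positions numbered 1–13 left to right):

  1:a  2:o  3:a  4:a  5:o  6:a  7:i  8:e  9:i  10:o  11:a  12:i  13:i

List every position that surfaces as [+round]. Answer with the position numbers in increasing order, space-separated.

From /o/ at 2 leftward: 1 /a/ → [+round]; word edge.
From /o/ at 5 leftward: 4 /a/ → [+round]; 3 /a/ → [+round]; 2 /o/ is itself a trigger — this domain ends here.
From /o/ at 10 leftward: 9 /i/ → [+round]; 8 /e/ → [+round]; 7 /i/ → [+round]; 6 /a/ → [+round]; 5 /o/ is itself a trigger — this domain ends here.
Targets with no active source: positions 11 12 13 stay [-round].

1 2 3 4 5 6 7 8 9 10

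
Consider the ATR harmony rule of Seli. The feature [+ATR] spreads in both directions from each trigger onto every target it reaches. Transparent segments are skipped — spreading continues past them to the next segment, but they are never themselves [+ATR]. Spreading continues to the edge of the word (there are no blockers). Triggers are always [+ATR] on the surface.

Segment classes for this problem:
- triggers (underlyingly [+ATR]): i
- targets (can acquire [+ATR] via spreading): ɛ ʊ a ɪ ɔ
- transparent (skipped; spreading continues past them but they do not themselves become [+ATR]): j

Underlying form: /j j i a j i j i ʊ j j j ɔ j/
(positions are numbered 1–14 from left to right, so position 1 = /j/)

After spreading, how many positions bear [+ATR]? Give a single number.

6

From /i/ at 3 rightward: 4 /a/ → [+ATR]; 5 /j/ transparent; 6 /i/ is itself a trigger — this domain ends here.
From /i/ at 3 leftward: 2 /j/ transparent; 1 /j/ transparent; word edge.
From /i/ at 6 rightward: 7 /j/ transparent; 8 /i/ is itself a trigger — this domain ends here.
From /i/ at 6 leftward: 5 /j/ transparent; 4 /a/ → [+ATR]; 3 /i/ is itself a trigger — this domain ends here.
From /i/ at 8 rightward: 9 /ʊ/ → [+ATR]; 10 /j/ transparent; 11 /j/ transparent; 12 /j/ transparent; 13 /ɔ/ → [+ATR]; 14 /j/ transparent; word edge.
From /i/ at 8 leftward: 7 /j/ transparent; 6 /i/ is itself a trigger — this domain ends here.
[+ATR] positions on the surface: 3 4 6 8 9 13.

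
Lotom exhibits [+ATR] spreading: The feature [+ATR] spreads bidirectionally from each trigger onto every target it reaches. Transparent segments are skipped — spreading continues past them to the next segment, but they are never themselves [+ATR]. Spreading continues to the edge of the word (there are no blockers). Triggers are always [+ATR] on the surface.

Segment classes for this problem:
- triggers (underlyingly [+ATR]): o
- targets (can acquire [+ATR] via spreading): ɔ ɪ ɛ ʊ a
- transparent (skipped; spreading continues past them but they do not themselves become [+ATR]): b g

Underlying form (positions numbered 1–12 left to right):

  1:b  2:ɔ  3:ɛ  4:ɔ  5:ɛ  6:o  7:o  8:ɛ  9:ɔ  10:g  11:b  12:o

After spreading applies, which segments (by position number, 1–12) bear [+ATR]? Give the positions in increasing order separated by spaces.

From /o/ at 6 rightward: 7 /o/ is itself a trigger — this domain ends here.
From /o/ at 6 leftward: 5 /ɛ/ → [+ATR]; 4 /ɔ/ → [+ATR]; 3 /ɛ/ → [+ATR]; 2 /ɔ/ → [+ATR]; 1 /b/ transparent; word edge.
From /o/ at 7 rightward: 8 /ɛ/ → [+ATR]; 9 /ɔ/ → [+ATR]; 10 /g/ transparent; 11 /b/ transparent; 12 /o/ is itself a trigger — this domain ends here.
From /o/ at 7 leftward: 6 /o/ is itself a trigger — this domain ends here.
From /o/ at 12 rightward: word edge.
From /o/ at 12 leftward: 11 /b/ transparent; 10 /g/ transparent; 9 /ɔ/ → [+ATR]; 8 /ɛ/ → [+ATR]; 7 /o/ is itself a trigger — this domain ends here.

2 3 4 5 6 7 8 9 12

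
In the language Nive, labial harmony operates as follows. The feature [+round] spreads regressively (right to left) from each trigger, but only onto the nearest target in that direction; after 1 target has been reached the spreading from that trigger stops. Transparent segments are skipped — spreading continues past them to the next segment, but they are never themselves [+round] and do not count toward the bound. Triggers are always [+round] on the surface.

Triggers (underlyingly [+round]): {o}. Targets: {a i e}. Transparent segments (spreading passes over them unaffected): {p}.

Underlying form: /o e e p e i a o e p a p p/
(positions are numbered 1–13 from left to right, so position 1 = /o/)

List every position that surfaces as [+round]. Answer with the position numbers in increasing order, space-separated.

1 7 8

From /o/ at 1 leftward: word edge.
From /o/ at 8 leftward: 7 /a/ → [+round]; bound reached.
Targets with no active source: positions 2 3 5 6 9 11 stay [-round].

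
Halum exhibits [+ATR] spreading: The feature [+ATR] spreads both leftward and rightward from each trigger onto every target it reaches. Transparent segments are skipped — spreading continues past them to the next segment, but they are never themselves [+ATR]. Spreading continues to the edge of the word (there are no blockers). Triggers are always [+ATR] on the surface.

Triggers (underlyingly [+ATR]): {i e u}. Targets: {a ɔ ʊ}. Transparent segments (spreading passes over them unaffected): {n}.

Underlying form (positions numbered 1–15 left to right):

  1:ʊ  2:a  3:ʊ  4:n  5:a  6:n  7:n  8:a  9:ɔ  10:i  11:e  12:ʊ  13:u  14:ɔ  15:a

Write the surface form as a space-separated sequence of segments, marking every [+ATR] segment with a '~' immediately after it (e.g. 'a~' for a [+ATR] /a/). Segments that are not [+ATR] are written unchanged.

ʊ~ a~ ʊ~ n a~ n n a~ ɔ~ i~ e~ ʊ~ u~ ɔ~ a~

From /i/ at 10 rightward: 11 /e/ is itself a trigger — this domain ends here.
From /i/ at 10 leftward: 9 /ɔ/ → [+ATR]; 8 /a/ → [+ATR]; 7 /n/ transparent; 6 /n/ transparent; 5 /a/ → [+ATR]; 4 /n/ transparent; 3 /ʊ/ → [+ATR]; 2 /a/ → [+ATR]; 1 /ʊ/ → [+ATR]; word edge.
From /e/ at 11 rightward: 12 /ʊ/ → [+ATR]; 13 /u/ is itself a trigger — this domain ends here.
From /e/ at 11 leftward: 10 /i/ is itself a trigger — this domain ends here.
From /u/ at 13 rightward: 14 /ɔ/ → [+ATR]; 15 /a/ → [+ATR]; word edge.
From /u/ at 13 leftward: 12 /ʊ/ → [+ATR]; 11 /e/ is itself a trigger — this domain ends here.
[+ATR] positions on the surface: 1 2 3 5 8 9 10 11 12 13 14 15.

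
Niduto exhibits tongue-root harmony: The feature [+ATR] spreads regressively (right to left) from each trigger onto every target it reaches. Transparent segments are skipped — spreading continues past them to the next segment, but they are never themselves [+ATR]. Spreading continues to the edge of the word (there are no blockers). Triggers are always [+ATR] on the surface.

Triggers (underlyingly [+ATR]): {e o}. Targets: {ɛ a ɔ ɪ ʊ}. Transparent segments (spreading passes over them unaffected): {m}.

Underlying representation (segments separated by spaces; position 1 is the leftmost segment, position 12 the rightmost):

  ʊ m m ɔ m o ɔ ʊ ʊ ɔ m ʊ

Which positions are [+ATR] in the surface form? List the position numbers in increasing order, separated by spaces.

From /o/ at 6 leftward: 5 /m/ transparent; 4 /ɔ/ → [+ATR]; 3 /m/ transparent; 2 /m/ transparent; 1 /ʊ/ → [+ATR]; word edge.
Targets with no active source: positions 7 8 9 10 12 stay [-ATR].

1 4 6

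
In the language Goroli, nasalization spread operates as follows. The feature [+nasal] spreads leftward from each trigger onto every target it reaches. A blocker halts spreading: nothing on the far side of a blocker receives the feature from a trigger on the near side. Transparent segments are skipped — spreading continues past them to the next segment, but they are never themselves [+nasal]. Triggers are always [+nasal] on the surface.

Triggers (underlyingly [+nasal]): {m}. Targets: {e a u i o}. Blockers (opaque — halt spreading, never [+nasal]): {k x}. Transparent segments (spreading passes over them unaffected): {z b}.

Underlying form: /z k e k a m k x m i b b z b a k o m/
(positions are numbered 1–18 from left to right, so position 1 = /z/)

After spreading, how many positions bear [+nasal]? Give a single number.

From /m/ at 6 leftward: 5 /a/ → [+nasal]; 4 /k/ blocks.
From /m/ at 9 leftward: 8 /x/ blocks.
From /m/ at 18 leftward: 17 /o/ → [+nasal]; 16 /k/ blocks.
Targets with no active source: positions 3 10 15 stay [-nasal].
[+nasal] positions on the surface: 5 6 9 17 18.

5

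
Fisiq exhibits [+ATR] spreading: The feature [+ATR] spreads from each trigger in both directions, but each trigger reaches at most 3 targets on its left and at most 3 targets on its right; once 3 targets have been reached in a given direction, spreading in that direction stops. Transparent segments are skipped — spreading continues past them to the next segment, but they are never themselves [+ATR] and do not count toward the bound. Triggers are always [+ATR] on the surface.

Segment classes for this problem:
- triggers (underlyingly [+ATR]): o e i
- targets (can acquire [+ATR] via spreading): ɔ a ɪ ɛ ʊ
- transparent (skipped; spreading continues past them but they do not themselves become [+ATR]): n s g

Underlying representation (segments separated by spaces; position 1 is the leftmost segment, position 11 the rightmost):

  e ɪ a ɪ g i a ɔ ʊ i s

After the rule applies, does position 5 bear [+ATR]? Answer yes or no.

no

From /e/ at 1 rightward: 2 /ɪ/ → [+ATR]; 3 /a/ → [+ATR]; 4 /ɪ/ → [+ATR]; bound reached.
From /e/ at 1 leftward: word edge.
From /i/ at 6 rightward: 7 /a/ → [+ATR]; 8 /ɔ/ → [+ATR]; 9 /ʊ/ → [+ATR]; bound reached.
From /i/ at 6 leftward: 5 /g/ transparent; 4 /ɪ/ → [+ATR]; 3 /a/ → [+ATR]; 2 /ɪ/ → [+ATR]; bound reached.
From /i/ at 10 rightward: 11 /s/ transparent; word edge.
From /i/ at 10 leftward: 9 /ʊ/ → [+ATR]; 8 /ɔ/ → [+ATR]; 7 /a/ → [+ATR]; bound reached.
[+ATR] positions on the surface: 1 2 3 4 6 7 8 9 10.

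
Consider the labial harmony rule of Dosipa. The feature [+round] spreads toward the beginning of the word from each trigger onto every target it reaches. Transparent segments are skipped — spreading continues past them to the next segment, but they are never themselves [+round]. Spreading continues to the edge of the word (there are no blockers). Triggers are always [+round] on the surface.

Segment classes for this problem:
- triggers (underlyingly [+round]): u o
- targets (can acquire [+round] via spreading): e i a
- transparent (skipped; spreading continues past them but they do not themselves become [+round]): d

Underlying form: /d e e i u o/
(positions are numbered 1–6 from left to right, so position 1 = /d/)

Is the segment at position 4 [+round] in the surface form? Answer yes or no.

yes

From /u/ at 5 leftward: 4 /i/ → [+round]; 3 /e/ → [+round]; 2 /e/ → [+round]; 1 /d/ transparent; word edge.
From /o/ at 6 leftward: 5 /u/ is itself a trigger — this domain ends here.
[+round] positions on the surface: 2 3 4 5 6.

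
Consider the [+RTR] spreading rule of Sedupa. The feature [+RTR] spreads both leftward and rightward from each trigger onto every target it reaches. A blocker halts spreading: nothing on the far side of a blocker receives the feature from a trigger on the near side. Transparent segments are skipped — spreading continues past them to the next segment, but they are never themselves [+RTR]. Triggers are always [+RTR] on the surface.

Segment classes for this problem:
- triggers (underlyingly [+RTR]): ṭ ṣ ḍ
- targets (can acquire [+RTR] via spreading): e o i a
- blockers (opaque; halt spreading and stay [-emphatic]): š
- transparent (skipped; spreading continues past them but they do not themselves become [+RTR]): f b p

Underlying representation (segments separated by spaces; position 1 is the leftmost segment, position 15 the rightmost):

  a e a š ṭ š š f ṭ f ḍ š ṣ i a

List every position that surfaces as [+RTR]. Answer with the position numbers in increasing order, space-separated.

5 9 11 13 14 15

From /ṭ/ at 5 rightward: 6 /š/ blocks.
From /ṭ/ at 5 leftward: 4 /š/ blocks.
From /ṭ/ at 9 rightward: 10 /f/ transparent; 11 /ḍ/ is itself a trigger — this domain ends here.
From /ṭ/ at 9 leftward: 8 /f/ transparent; 7 /š/ blocks.
From /ḍ/ at 11 rightward: 12 /š/ blocks.
From /ḍ/ at 11 leftward: 10 /f/ transparent; 9 /ṭ/ is itself a trigger — this domain ends here.
From /ṣ/ at 13 rightward: 14 /i/ → [+RTR]; 15 /a/ → [+RTR]; word edge.
From /ṣ/ at 13 leftward: 12 /š/ blocks.
Targets with no active source: positions 1 2 3 stay [-emphatic].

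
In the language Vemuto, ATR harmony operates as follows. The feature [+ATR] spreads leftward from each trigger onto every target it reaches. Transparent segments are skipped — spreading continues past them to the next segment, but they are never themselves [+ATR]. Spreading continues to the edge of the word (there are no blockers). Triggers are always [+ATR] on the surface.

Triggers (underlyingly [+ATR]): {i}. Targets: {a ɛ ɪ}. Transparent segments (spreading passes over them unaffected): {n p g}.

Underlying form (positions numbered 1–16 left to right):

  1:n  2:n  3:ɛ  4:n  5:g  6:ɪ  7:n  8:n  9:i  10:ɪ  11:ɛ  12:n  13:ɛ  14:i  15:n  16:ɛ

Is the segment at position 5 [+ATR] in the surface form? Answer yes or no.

From /i/ at 9 leftward: 8 /n/ transparent; 7 /n/ transparent; 6 /ɪ/ → [+ATR]; 5 /g/ transparent; 4 /n/ transparent; 3 /ɛ/ → [+ATR]; 2 /n/ transparent; 1 /n/ transparent; word edge.
From /i/ at 14 leftward: 13 /ɛ/ → [+ATR]; 12 /n/ transparent; 11 /ɛ/ → [+ATR]; 10 /ɪ/ → [+ATR]; 9 /i/ is itself a trigger — this domain ends here.
Target with no active source: position 16 stays [-ATR].
[+ATR] positions on the surface: 3 6 9 10 11 13 14.

no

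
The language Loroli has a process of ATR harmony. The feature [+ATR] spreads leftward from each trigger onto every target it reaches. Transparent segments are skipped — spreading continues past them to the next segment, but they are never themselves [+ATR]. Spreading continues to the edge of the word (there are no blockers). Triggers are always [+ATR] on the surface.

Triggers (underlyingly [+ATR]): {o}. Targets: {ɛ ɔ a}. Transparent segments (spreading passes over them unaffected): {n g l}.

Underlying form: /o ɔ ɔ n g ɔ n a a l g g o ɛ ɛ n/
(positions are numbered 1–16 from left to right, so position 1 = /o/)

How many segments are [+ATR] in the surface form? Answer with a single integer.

From /o/ at 1 leftward: word edge.
From /o/ at 13 leftward: 12 /g/ transparent; 11 /g/ transparent; 10 /l/ transparent; 9 /a/ → [+ATR]; 8 /a/ → [+ATR]; 7 /n/ transparent; 6 /ɔ/ → [+ATR]; 5 /g/ transparent; 4 /n/ transparent; 3 /ɔ/ → [+ATR]; 2 /ɔ/ → [+ATR]; 1 /o/ is itself a trigger — this domain ends here.
Targets with no active source: positions 14 15 stay [-ATR].
[+ATR] positions on the surface: 1 2 3 6 8 9 13.

7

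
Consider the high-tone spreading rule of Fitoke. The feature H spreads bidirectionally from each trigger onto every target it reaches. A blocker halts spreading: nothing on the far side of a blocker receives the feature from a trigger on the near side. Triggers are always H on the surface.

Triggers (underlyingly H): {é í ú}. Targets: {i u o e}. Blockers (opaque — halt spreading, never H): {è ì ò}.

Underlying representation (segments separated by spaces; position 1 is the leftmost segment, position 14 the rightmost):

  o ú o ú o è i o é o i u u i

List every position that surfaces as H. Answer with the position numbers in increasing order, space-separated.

1 2 3 4 5 7 8 9 10 11 12 13 14

From /ú/ at 2 rightward: 3 /o/ → H; 4 /ú/ is itself a trigger — this domain ends here.
From /ú/ at 2 leftward: 1 /o/ → H; word edge.
From /ú/ at 4 rightward: 5 /o/ → H; 6 /è/ blocks.
From /ú/ at 4 leftward: 3 /o/ → H; 2 /ú/ is itself a trigger — this domain ends here.
From /é/ at 9 rightward: 10 /o/ → H; 11 /i/ → H; 12 /u/ → H; 13 /u/ → H; 14 /i/ → H; word edge.
From /é/ at 9 leftward: 8 /o/ → H; 7 /i/ → H; 6 /è/ blocks.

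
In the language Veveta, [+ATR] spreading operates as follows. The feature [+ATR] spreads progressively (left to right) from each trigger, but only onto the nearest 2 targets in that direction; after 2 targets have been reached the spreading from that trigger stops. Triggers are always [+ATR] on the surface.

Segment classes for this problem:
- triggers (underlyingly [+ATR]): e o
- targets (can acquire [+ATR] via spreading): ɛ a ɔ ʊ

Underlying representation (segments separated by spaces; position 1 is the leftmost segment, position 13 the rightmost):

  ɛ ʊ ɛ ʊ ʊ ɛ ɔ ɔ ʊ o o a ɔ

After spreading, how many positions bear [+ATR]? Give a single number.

4

From /o/ at 10 rightward: 11 /o/ is itself a trigger — this domain ends here.
From /o/ at 11 rightward: 12 /a/ → [+ATR]; 13 /ɔ/ → [+ATR]; bound reached.
Targets with no active source: positions 1 2 3 4 5 6 7 8 9 stay [-ATR].
[+ATR] positions on the surface: 10 11 12 13.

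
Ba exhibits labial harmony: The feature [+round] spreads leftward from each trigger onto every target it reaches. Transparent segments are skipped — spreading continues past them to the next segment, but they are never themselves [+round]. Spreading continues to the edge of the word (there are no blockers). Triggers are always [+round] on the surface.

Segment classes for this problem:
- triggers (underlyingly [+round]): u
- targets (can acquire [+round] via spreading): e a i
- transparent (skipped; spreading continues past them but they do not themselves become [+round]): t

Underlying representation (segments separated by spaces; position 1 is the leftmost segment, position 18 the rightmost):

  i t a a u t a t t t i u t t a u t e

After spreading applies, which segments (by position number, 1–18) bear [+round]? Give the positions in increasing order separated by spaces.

1 3 4 5 7 11 12 15 16

From /u/ at 5 leftward: 4 /a/ → [+round]; 3 /a/ → [+round]; 2 /t/ transparent; 1 /i/ → [+round]; word edge.
From /u/ at 12 leftward: 11 /i/ → [+round]; 10 /t/ transparent; 9 /t/ transparent; 8 /t/ transparent; 7 /a/ → [+round]; 6 /t/ transparent; 5 /u/ is itself a trigger — this domain ends here.
From /u/ at 16 leftward: 15 /a/ → [+round]; 14 /t/ transparent; 13 /t/ transparent; 12 /u/ is itself a trigger — this domain ends here.
Target with no active source: position 18 stays [-round].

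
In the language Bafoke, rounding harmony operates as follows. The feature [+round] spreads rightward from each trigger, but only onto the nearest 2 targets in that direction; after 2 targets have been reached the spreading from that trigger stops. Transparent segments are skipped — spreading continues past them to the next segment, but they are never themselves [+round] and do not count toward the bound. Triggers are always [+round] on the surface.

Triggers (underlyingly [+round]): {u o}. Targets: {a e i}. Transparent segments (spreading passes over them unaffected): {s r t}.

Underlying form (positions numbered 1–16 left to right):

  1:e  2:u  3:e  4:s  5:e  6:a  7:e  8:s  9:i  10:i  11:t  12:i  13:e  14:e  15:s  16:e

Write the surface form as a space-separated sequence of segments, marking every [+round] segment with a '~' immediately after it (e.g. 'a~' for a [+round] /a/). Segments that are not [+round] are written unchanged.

e u~ e~ s e~ a e s i i t i e e s e

From /u/ at 2 rightward: 3 /e/ → [+round]; 4 /s/ transparent; 5 /e/ → [+round]; bound reached.
Targets with no active source: positions 1 6 7 9 10 12 13 14 16 stay [-round].
[+round] positions on the surface: 2 3 5.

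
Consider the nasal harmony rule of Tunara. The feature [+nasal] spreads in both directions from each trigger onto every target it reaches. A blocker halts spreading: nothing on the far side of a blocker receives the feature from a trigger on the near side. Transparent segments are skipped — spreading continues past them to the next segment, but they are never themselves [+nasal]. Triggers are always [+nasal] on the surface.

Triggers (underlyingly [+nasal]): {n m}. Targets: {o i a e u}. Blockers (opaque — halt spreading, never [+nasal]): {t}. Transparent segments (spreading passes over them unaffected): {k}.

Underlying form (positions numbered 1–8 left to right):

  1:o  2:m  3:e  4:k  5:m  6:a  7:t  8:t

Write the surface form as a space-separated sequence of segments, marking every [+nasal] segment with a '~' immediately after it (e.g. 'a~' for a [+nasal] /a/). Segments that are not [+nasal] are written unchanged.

o~ m~ e~ k m~ a~ t t

From /m/ at 2 rightward: 3 /e/ → [+nasal]; 4 /k/ transparent; 5 /m/ is itself a trigger — this domain ends here.
From /m/ at 2 leftward: 1 /o/ → [+nasal]; word edge.
From /m/ at 5 rightward: 6 /a/ → [+nasal]; 7 /t/ blocks.
From /m/ at 5 leftward: 4 /k/ transparent; 3 /e/ → [+nasal]; 2 /m/ is itself a trigger — this domain ends here.
[+nasal] positions on the surface: 1 2 3 5 6.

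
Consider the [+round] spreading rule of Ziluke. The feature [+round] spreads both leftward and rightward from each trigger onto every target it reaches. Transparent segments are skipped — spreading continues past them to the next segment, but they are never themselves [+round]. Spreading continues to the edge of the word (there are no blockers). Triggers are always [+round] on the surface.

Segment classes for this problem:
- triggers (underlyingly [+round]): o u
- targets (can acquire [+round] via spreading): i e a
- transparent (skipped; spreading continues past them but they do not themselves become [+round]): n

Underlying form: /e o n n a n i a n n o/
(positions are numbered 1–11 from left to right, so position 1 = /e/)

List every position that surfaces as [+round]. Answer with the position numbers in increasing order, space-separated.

From /o/ at 2 rightward: 3 /n/ transparent; 4 /n/ transparent; 5 /a/ → [+round]; 6 /n/ transparent; 7 /i/ → [+round]; 8 /a/ → [+round]; 9 /n/ transparent; 10 /n/ transparent; 11 /o/ is itself a trigger — this domain ends here.
From /o/ at 2 leftward: 1 /e/ → [+round]; word edge.
From /o/ at 11 rightward: word edge.
From /o/ at 11 leftward: 10 /n/ transparent; 9 /n/ transparent; 8 /a/ → [+round]; 7 /i/ → [+round]; 6 /n/ transparent; 5 /a/ → [+round]; 4 /n/ transparent; 3 /n/ transparent; 2 /o/ is itself a trigger — this domain ends here.

1 2 5 7 8 11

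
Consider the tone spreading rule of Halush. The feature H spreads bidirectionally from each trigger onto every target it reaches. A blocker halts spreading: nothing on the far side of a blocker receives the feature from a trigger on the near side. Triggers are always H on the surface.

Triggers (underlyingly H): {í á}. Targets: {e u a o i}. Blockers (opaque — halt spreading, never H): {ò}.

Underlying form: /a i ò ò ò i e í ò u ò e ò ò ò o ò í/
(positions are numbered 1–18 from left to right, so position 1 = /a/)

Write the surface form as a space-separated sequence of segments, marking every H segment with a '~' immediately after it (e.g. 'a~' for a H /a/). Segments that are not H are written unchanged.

a i ò ò ò i~ e~ í~ ò u ò e ò ò ò o ò í~

From /í/ at 8 rightward: 9 /ò/ blocks.
From /í/ at 8 leftward: 7 /e/ → H; 6 /i/ → H; 5 /ò/ blocks.
From /í/ at 18 rightward: word edge.
From /í/ at 18 leftward: 17 /ò/ blocks.
Targets with no active source: positions 1 2 10 12 16 stay [-high tone].
H positions on the surface: 6 7 8 18.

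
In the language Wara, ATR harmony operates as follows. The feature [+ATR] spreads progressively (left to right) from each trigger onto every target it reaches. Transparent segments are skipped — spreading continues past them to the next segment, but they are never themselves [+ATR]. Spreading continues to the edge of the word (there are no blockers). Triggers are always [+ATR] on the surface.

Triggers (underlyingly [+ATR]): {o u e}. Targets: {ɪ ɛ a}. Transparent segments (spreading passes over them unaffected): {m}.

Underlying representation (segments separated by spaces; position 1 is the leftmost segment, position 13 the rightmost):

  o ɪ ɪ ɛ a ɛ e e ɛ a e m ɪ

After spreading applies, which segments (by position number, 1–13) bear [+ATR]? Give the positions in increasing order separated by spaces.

1 2 3 4 5 6 7 8 9 10 11 13

From /o/ at 1 rightward: 2 /ɪ/ → [+ATR]; 3 /ɪ/ → [+ATR]; 4 /ɛ/ → [+ATR]; 5 /a/ → [+ATR]; 6 /ɛ/ → [+ATR]; 7 /e/ is itself a trigger — this domain ends here.
From /e/ at 7 rightward: 8 /e/ is itself a trigger — this domain ends here.
From /e/ at 8 rightward: 9 /ɛ/ → [+ATR]; 10 /a/ → [+ATR]; 11 /e/ is itself a trigger — this domain ends here.
From /e/ at 11 rightward: 12 /m/ transparent; 13 /ɪ/ → [+ATR]; word edge.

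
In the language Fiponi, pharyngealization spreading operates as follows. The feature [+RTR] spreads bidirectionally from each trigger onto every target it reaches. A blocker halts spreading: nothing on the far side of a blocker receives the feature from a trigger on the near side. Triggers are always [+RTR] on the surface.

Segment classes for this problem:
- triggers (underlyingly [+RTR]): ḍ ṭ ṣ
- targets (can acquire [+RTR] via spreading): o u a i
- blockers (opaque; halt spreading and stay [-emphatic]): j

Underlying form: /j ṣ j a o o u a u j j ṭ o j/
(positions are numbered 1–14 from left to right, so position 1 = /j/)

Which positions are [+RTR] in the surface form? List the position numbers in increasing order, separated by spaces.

2 12 13

From /ṣ/ at 2 rightward: 3 /j/ blocks.
From /ṣ/ at 2 leftward: 1 /j/ blocks.
From /ṭ/ at 12 rightward: 13 /o/ → [+RTR]; 14 /j/ blocks.
From /ṭ/ at 12 leftward: 11 /j/ blocks.
Targets with no active source: positions 4 5 6 7 8 9 stay [-emphatic].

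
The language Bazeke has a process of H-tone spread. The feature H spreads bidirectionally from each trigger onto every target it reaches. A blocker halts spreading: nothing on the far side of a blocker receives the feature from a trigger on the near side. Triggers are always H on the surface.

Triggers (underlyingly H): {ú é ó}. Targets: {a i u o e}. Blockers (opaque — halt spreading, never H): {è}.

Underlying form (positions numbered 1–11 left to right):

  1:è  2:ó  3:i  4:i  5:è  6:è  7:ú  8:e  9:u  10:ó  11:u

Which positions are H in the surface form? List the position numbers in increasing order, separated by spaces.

From /ó/ at 2 rightward: 3 /i/ → H; 4 /i/ → H; 5 /è/ blocks.
From /ó/ at 2 leftward: 1 /è/ blocks.
From /ú/ at 7 rightward: 8 /e/ → H; 9 /u/ → H; 10 /ó/ is itself a trigger — this domain ends here.
From /ú/ at 7 leftward: 6 /è/ blocks.
From /ó/ at 10 rightward: 11 /u/ → H; word edge.
From /ó/ at 10 leftward: 9 /u/ → H; 8 /e/ → H; 7 /ú/ is itself a trigger — this domain ends here.

2 3 4 7 8 9 10 11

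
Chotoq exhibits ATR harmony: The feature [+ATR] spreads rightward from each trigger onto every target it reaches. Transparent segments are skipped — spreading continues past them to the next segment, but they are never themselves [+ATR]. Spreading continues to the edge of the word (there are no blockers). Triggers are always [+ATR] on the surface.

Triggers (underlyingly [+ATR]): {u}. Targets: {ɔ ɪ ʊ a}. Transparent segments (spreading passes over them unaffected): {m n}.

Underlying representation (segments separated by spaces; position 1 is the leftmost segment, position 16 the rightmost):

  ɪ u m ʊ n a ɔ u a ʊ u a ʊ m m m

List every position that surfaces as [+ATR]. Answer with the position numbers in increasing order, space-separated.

From /u/ at 2 rightward: 3 /m/ transparent; 4 /ʊ/ → [+ATR]; 5 /n/ transparent; 6 /a/ → [+ATR]; 7 /ɔ/ → [+ATR]; 8 /u/ is itself a trigger — this domain ends here.
From /u/ at 8 rightward: 9 /a/ → [+ATR]; 10 /ʊ/ → [+ATR]; 11 /u/ is itself a trigger — this domain ends here.
From /u/ at 11 rightward: 12 /a/ → [+ATR]; 13 /ʊ/ → [+ATR]; 14 /m/ transparent; 15 /m/ transparent; 16 /m/ transparent; word edge.
Target with no active source: position 1 stays [-ATR].

2 4 6 7 8 9 10 11 12 13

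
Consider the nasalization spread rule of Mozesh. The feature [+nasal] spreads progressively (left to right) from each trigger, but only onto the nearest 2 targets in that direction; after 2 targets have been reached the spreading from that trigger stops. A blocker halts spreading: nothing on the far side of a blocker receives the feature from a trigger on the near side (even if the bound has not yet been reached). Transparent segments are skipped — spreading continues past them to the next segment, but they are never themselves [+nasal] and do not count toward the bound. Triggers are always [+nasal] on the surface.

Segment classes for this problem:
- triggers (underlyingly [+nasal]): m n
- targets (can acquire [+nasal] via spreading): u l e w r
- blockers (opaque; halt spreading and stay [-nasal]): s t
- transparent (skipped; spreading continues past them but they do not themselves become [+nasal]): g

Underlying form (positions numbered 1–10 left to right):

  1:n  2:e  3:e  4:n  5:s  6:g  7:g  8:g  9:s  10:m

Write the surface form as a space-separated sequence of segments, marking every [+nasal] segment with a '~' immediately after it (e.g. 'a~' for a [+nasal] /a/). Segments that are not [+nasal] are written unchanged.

From /n/ at 1 rightward: 2 /e/ → [+nasal]; 3 /e/ → [+nasal]; bound reached.
From /n/ at 4 rightward: 5 /s/ blocks.
From /m/ at 10 rightward: word edge.
[+nasal] positions on the surface: 1 2 3 4 10.

n~ e~ e~ n~ s g g g s m~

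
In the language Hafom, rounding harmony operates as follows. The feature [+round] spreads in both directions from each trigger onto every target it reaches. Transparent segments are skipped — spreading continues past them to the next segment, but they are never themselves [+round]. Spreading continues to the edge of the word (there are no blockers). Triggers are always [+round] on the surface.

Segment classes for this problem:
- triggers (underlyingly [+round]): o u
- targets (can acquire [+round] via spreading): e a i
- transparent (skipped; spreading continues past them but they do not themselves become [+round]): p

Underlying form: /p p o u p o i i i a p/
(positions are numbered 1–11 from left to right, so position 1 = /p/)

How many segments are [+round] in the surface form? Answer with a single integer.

From /o/ at 3 rightward: 4 /u/ is itself a trigger — this domain ends here.
From /o/ at 3 leftward: 2 /p/ transparent; 1 /p/ transparent; word edge.
From /u/ at 4 rightward: 5 /p/ transparent; 6 /o/ is itself a trigger — this domain ends here.
From /u/ at 4 leftward: 3 /o/ is itself a trigger — this domain ends here.
From /o/ at 6 rightward: 7 /i/ → [+round]; 8 /i/ → [+round]; 9 /i/ → [+round]; 10 /a/ → [+round]; 11 /p/ transparent; word edge.
From /o/ at 6 leftward: 5 /p/ transparent; 4 /u/ is itself a trigger — this domain ends here.
[+round] positions on the surface: 3 4 6 7 8 9 10.

7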